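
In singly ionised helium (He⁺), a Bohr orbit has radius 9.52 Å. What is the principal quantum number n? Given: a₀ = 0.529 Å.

6

r_n = n²a₀/Z ⇒ n² = rZ/a₀ = 9.52 × 2 / 0.529 ≈ 35.99
n = 6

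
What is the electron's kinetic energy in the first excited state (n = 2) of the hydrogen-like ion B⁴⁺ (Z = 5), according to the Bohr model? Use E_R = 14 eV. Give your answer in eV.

For a Coulomb orbit the virial theorem gives K = −E_n.
E_n = −E_R·Z²/n², so K = E_R·Z²/n² = 14 × 5²/2² = 88 eV

88 eV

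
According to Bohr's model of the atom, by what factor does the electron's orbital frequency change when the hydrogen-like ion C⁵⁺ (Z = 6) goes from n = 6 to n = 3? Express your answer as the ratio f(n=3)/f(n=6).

f ∝ Z^2 · n^-3; with Z fixed, f ∝ n^-3.
f(n=3)/f(n=6) = (3/6)^-3 = 8

8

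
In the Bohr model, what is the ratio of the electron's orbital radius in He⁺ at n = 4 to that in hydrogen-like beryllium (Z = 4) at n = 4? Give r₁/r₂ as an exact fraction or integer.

2

r ∝ Z^-1 · n^2
r₁/r₂ = (2/4)^-1 · (4/4)^2 = 2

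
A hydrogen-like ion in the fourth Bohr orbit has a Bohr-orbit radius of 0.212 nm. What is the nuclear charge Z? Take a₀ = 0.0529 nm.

r_n = n²a₀/Z ⇒ Z = n²a₀/r = 4² × 0.0529 / 0.212 ≈ 3.99
Z = 4

4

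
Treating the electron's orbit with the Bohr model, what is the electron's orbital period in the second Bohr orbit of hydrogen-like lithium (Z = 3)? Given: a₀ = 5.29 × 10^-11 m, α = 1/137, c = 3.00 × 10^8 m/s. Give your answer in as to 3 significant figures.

r = n²a₀/Z = 2²·5.29 × 10^-11/3 = 7.05 × 10^-11 m
v = Zαc/n = 3·0.00730·3.00 × 10^8/2 = 3.28 × 10^6 m/s
T = 2πr/v = 1.35 × 10^-16 s = 135 as

135 as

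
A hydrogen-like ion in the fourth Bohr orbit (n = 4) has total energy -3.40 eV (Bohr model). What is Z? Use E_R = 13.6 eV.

E_n = −E_R Z²/n² ⇒ Z² = −E_n n²/E_R = 3.40 × 4² / 13.6 ≈ 4.00
Z = 2

2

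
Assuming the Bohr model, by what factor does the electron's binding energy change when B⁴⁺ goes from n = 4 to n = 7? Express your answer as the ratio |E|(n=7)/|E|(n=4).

16/49

|E| ∝ Z^2 · n^-2; with Z fixed, |E| ∝ n^-2.
|E|(n=7)/|E|(n=4) = (7/4)^-2 = 16/49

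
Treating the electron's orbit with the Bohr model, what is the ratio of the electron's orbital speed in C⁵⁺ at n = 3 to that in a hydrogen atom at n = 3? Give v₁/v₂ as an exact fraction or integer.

v ∝ Z^1 · n^-1
v₁/v₂ = (6/1)^1 · (3/3)^-1 = 6

6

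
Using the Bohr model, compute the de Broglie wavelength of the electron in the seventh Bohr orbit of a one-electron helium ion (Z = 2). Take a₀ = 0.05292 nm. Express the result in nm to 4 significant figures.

The Bohr quantisation condition is nλ = 2πr_n.
r_n = n²a₀/Z = 1.297 nm
λ = 2πr_n/n = 2π·1.297/7 = 1.164 nm

1.164 nm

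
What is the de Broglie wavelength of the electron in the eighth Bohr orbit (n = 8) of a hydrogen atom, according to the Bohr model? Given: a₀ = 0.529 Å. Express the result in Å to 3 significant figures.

The Bohr quantisation condition is nλ = 2πr_n.
r_n = n²a₀/Z = 33.9 Å
λ = 2πr_n/n = 2π·33.9/8 = 26.6 Å

26.6 Å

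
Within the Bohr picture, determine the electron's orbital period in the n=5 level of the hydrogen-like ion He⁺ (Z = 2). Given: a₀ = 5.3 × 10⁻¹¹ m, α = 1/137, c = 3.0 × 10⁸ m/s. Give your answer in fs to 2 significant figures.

r = n²a₀/Z = 5²·5.3 × 10⁻¹¹/2 = 6.6 × 10⁻¹⁰ m
v = Zαc/n = 2·0.0073·3.0 × 10⁸/5 = 8.8 × 10⁵ m/s
T = 2πr/v = 4.8 × 10⁻¹⁵ s = 4.8 fs

4.8 fs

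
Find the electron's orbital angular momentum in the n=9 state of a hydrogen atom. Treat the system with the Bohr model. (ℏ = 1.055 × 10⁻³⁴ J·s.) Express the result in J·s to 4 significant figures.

9.495 × 10⁻³⁴ J·s

L_n = nℏ = 9 × 1.055 × 10⁻³⁴ = 9.495 × 10⁻³⁴ J·s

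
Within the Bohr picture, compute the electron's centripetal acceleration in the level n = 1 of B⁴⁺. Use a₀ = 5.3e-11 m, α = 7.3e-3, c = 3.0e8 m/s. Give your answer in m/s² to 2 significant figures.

1.1e25 m/s²

r = n²a₀/Z = 1.1e-11 m, v = Zαc/n = 1.1e7 m/s
a = v²/r = (1.1e7)² / 1.1e-11 = 1.1e25 m/s²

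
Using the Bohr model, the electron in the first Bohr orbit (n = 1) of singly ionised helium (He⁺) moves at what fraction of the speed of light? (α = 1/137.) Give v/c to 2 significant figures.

v_n = Zαc/n, so v/c = Zα/n = 2 × 0.0073 / 1 = 0.015

0.015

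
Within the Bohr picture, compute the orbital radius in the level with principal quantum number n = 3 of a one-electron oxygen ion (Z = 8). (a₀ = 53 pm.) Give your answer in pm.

r_n = n²a₀/Z = 3² × 53 / 8
    = 9 × 53 / 8 = 60 pm

60 pm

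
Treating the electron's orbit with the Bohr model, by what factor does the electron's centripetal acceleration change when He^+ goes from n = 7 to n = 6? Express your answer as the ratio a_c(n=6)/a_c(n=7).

2401/1296

a_c ∝ Z^3 · n^-4; with Z fixed, a_c ∝ n^-4.
a_c(n=6)/a_c(n=7) = (6/7)^-4 = 2401/1296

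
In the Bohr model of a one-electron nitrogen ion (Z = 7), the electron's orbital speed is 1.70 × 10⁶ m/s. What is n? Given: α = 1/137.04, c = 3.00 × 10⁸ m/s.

v_n = Zαc/n ⇒ n = Zαc/v = 7 × 0.00730 × 3.00 × 10⁸ / 1.70 × 10⁶ ≈ 9.01
n = 9

9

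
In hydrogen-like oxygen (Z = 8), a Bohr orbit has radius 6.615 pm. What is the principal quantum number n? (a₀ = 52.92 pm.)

r_n = n²a₀/Z ⇒ n² = rZ/a₀ = 6.615 × 8 / 52.92 ≈ 1.00
n = 1

1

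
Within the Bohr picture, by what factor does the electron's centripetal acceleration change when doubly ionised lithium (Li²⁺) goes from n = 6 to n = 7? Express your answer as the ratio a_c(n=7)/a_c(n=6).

a_c ∝ Z^3 · n^-4; with Z fixed, a_c ∝ n^-4.
a_c(n=7)/a_c(n=6) = (7/6)^-4 = 1296/2401

1296/2401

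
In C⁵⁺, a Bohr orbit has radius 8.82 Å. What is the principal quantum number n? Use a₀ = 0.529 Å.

10

r_n = n²a₀/Z ⇒ n² = rZ/a₀ = 8.82 × 6 / 0.529 ≈ 100.04
n = 10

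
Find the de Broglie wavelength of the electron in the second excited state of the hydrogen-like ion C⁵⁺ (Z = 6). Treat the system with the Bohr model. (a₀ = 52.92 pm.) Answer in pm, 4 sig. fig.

166.3 pm

The Bohr quantisation condition is nλ = 2πr_n.
r_n = n²a₀/Z = 79.38 pm
λ = 2πr_n/n = 2π·79.38/3 = 166.3 pm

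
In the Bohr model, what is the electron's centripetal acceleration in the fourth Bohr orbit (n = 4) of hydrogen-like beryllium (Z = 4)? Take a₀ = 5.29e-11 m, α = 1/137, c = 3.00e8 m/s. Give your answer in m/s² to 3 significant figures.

r = n²a₀/Z = 2.12e-10 m, v = Zαc/n = 2.19e6 m/s
a = v²/r = (2.19e6)² / 2.12e-10 = 2.27e22 m/s²

2.27e22 m/s²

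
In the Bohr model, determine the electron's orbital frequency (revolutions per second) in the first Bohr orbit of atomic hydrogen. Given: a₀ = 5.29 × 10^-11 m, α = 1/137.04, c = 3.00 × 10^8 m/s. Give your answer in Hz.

6.59 × 10^15 Hz

r = n²a₀/Z = 5.29 × 10^-11 m, v = Zαc/n = 2.19 × 10^6 m/s
f = v/(2πr) = 6.59 × 10^15 Hz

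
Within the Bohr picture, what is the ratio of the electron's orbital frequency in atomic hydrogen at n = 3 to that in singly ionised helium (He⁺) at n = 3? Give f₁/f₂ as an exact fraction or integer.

1/4

f ∝ Z^2 · n^-3
f₁/f₂ = (1/2)^2 · (3/3)^-3 = 1/4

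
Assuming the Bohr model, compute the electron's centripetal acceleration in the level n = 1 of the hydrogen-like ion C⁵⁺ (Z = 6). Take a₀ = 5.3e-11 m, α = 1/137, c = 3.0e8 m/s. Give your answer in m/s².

r = n²a₀/Z = 8.8e-12 m, v = Zαc/n = 1.3e7 m/s
a = v²/r = (1.3e7)² / 8.8e-12 = 2.0e25 m/s²

2.0e25 m/s²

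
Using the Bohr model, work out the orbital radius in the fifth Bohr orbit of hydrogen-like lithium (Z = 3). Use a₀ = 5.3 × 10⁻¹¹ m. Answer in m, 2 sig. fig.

4.4 × 10⁻¹⁰ m

r_n = n²a₀/Z = 5² × 5.3 × 10⁻¹¹ / 3
    = 25 × 5.3 × 10⁻¹¹ / 3 = 4.4 × 10⁻¹⁰ m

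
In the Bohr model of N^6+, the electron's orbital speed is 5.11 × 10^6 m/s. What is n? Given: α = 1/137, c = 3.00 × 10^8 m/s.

3

v_n = Zαc/n ⇒ n = Zαc/v = 7 × 0.00730 × 3.00 × 10^8 / 5.11 × 10^6 ≈ 3.00
n = 3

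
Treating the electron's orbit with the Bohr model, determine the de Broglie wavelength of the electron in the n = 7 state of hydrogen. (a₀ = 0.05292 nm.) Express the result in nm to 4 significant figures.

2.328 nm

The Bohr quantisation condition is nλ = 2πr_n.
r_n = n²a₀/Z = 2.593 nm
λ = 2πr_n/n = 2π·2.593/7 = 2.328 nm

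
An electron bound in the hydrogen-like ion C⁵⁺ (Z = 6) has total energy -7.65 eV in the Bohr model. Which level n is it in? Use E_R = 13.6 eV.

E_n = −E_R Z²/n² ⇒ n² = E_R Z²/(−E_n) = 13.6 × 6² / 7.65 ≈ 64.00
n = 8

8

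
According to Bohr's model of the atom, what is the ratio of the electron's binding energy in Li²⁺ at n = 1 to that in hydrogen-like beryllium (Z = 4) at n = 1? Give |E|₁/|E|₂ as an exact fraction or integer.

|E| ∝ Z^2 · n^-2
|E|₁/|E|₂ = (3/4)^2 · (1/1)^-2 = 9/16

9/16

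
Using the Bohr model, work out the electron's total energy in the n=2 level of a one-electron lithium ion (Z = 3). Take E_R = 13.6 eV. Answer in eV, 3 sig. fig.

-30.6 eV

E_n = −E_R·Z²/n² = −13.6 × 3²/2² = -30.6 eV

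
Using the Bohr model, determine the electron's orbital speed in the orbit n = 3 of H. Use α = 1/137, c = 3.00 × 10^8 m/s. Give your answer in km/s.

730 km/s

v_n = Zαc/n = 1 × 0.00730 × 3.00 × 10^8 / 3
    = 730 km/s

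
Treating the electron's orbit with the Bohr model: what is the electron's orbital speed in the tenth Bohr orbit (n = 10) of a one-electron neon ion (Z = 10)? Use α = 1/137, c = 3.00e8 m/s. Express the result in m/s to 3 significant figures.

2.19e6 m/s

v_n = Zαc/n = 10 × 0.00730 × 3.00e8 / 10
    = 2.19e6 m/s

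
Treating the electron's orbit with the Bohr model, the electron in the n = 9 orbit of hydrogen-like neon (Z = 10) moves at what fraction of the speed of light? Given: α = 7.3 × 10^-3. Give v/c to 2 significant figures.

v_n = Zαc/n, so v/c = Zα/n = 10 × 0.0073 / 9 = 0.0081

0.0081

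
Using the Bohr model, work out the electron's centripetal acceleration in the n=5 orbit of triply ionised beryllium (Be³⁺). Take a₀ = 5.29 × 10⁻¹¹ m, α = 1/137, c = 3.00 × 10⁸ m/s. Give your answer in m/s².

r = n²a₀/Z = 3.31 × 10⁻¹⁰ m, v = Zαc/n = 1.75 × 10⁶ m/s
a = v²/r = (1.75 × 10⁶)² / 3.31 × 10⁻¹⁰ = 9.28 × 10²¹ m/s²

9.28 × 10²¹ m/s²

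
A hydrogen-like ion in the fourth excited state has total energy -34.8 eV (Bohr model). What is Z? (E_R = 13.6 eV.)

8

E_n = −E_R Z²/n² ⇒ Z² = −E_n n²/E_R = 34.8 × 5² / 13.6 ≈ 63.97
Z = 8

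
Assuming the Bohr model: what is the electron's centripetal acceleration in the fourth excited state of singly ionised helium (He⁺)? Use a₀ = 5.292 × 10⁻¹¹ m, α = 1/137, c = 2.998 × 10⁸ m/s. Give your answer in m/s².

r = n²a₀/Z = 6.615 × 10⁻¹⁰ m, v = Zαc/n = 8.753 × 10⁵ m/s
a = v²/r = (8.753 × 10⁵)² / 6.615 × 10⁻¹⁰ = 1.158 × 10²¹ m/s²

1.158 × 10²¹ m/s²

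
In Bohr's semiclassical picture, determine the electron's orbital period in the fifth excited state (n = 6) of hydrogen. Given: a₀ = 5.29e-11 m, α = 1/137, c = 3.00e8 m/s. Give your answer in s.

3.28e-14 s

r = n²a₀/Z = 6²·5.29e-11/1 = 1.90e-9 m
v = Zαc/n = 1·0.00730·3.00e8/6 = 3.65e5 m/s
T = 2πr/v = 3.28e-14 s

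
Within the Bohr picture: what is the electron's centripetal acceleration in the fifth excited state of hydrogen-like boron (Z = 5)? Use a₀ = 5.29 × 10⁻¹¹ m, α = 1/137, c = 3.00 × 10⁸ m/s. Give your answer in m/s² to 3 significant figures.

8.74 × 10²¹ m/s²

r = n²a₀/Z = 3.81 × 10⁻¹⁰ m, v = Zαc/n = 1.82 × 10⁶ m/s
a = v²/r = (1.82 × 10⁶)² / 3.81 × 10⁻¹⁰ = 8.74 × 10²¹ m/s²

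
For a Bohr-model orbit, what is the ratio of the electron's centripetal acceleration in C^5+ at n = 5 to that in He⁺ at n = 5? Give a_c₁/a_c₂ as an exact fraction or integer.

27

a_c ∝ Z^3 · n^-4
a_c₁/a_c₂ = (6/2)^3 · (5/5)^-4 = 27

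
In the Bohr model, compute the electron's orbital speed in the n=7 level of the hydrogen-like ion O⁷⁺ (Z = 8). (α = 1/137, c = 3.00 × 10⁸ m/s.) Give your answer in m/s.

v_n = Zαc/n = 8 × 0.00730 × 3.00 × 10⁸ / 7
    = 2.50 × 10⁶ m/s

2.50 × 10⁶ m/s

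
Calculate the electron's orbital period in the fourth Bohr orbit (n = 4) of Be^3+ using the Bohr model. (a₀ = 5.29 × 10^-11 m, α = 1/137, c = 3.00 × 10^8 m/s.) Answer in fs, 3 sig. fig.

r = n²a₀/Z = 4²·5.29 × 10^-11/4 = 2.12 × 10^-10 m
v = Zαc/n = 4·0.00730·3.00 × 10^8/4 = 2.19 × 10^6 m/s
T = 2πr/v = 6.07 × 10^-16 s = 0.607 fs

0.607 fs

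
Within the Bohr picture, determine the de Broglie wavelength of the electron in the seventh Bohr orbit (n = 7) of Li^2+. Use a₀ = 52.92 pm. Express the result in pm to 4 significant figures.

775.8 pm

The Bohr quantisation condition is nλ = 2πr_n.
r_n = n²a₀/Z = 864.4 pm
λ = 2πr_n/n = 2π·864.4/7 = 775.8 pm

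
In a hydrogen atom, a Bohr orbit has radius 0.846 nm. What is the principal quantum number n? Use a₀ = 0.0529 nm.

4

r_n = n²a₀/Z ⇒ n² = rZ/a₀ = 0.846 × 1 / 0.0529 ≈ 15.99
n = 4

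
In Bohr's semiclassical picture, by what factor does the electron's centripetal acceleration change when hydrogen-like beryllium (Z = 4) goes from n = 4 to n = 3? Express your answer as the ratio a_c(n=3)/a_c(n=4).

256/81

a_c ∝ Z^3 · n^-4; with Z fixed, a_c ∝ n^-4.
a_c(n=3)/a_c(n=4) = (3/4)^-4 = 256/81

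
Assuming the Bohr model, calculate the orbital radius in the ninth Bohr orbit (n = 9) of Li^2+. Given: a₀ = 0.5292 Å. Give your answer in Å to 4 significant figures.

14.29 Å

r_n = n²a₀/Z = 9² × 0.5292 / 3
    = 81 × 0.5292 / 3 = 14.29 Å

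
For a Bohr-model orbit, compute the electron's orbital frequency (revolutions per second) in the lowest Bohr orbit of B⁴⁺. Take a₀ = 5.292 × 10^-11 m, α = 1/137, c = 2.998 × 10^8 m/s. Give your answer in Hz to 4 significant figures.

r = n²a₀/Z = 1.058 × 10^-11 m, v = Zαc/n = 1.094 × 10^7 m/s
f = v/(2πr) = 1.645 × 10^17 Hz

1.645 × 10^17 Hz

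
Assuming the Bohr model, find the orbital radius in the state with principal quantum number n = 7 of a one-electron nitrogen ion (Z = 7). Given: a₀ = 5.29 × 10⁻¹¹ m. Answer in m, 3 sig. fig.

r_n = n²a₀/Z = 7² × 5.29 × 10⁻¹¹ / 7
    = 49 × 5.29 × 10⁻¹¹ / 7 = 3.70 × 10⁻¹⁰ m

3.70 × 10⁻¹⁰ m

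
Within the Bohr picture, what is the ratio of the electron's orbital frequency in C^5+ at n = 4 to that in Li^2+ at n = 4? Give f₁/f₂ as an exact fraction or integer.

f ∝ Z^2 · n^-3
f₁/f₂ = (6/3)^2 · (4/4)^-3 = 4

4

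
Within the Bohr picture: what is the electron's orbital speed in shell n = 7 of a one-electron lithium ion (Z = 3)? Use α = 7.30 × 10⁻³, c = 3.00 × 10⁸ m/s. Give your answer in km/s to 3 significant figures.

v_n = Zαc/n = 3 × 0.00730 × 3.00 × 10⁸ / 7
    = 939 km/s

939 km/s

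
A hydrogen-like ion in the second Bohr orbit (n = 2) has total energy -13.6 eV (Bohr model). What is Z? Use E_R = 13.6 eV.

E_n = −E_R Z²/n² ⇒ Z² = −E_n n²/E_R = 13.6 × 2² / 13.6 ≈ 4.00
Z = 2

2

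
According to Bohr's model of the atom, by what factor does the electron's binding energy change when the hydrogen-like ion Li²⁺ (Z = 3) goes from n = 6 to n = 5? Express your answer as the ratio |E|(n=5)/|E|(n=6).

36/25

|E| ∝ Z^2 · n^-2; with Z fixed, |E| ∝ n^-2.
|E|(n=5)/|E|(n=6) = (5/6)^-2 = 36/25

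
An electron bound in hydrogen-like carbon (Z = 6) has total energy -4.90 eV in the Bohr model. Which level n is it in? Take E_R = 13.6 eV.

10

E_n = −E_R Z²/n² ⇒ n² = E_R Z²/(−E_n) = 13.6 × 6² / 4.90 ≈ 99.92
n = 10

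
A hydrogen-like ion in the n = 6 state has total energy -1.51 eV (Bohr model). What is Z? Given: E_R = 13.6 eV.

2

E_n = −E_R Z²/n² ⇒ Z² = −E_n n²/E_R = 1.51 × 6² / 13.6 ≈ 4.00
Z = 2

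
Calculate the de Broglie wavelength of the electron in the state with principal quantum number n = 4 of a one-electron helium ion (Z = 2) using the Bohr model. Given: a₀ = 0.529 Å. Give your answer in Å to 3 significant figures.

The Bohr quantisation condition is nλ = 2πr_n.
r_n = n²a₀/Z = 4.23 Å
λ = 2πr_n/n = 2π·4.23/4 = 6.65 Å

6.65 Å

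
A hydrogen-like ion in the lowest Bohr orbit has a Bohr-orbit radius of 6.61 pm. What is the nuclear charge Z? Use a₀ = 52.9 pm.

8

r_n = n²a₀/Z ⇒ Z = n²a₀/r = 1² × 52.9 / 6.61 ≈ 8.00
Z = 8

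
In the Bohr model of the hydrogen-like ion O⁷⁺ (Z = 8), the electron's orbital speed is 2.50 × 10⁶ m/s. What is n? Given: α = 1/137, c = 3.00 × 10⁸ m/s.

7

v_n = Zαc/n ⇒ n = Zαc/v = 8 × 0.00730 × 3.00 × 10⁸ / 2.50 × 10⁶ ≈ 7.01
n = 7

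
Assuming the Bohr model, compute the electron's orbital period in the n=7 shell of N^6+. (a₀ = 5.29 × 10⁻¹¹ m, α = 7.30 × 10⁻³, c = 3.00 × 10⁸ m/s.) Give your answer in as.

1060 as

r = n²a₀/Z = 7²·5.29 × 10⁻¹¹/7 = 3.70 × 10⁻¹⁰ m
v = Zαc/n = 7·0.00730·3.00 × 10⁸/7 = 2.19 × 10⁶ m/s
T = 2πr/v = 1.06 × 10⁻¹⁵ s = 1060 as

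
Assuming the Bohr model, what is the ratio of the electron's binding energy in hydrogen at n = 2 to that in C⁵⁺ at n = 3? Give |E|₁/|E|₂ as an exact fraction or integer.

|E| ∝ Z^2 · n^-2
|E|₁/|E|₂ = (1/6)^2 · (2/3)^-2 = 1/16

1/16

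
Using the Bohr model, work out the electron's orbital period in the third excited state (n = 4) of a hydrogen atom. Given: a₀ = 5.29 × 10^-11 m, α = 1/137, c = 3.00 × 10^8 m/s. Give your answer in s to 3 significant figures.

9.71 × 10^-15 s

r = n²a₀/Z = 4²·5.29 × 10^-11/1 = 8.46 × 10^-10 m
v = Zαc/n = 1·0.00730·3.00 × 10^8/4 = 5.47 × 10^5 m/s
T = 2πr/v = 9.71 × 10^-15 s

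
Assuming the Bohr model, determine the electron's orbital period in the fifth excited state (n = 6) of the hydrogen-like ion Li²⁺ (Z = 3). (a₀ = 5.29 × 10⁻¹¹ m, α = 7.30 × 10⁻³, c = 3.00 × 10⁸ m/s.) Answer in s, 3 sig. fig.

r = n²a₀/Z = 6²·5.29 × 10⁻¹¹/3 = 6.35 × 10⁻¹⁰ m
v = Zαc/n = 3·0.00730·3.00 × 10⁸/6 = 1.09 × 10⁶ m/s
T = 2πr/v = 3.64 × 10⁻¹⁵ s

3.64 × 10⁻¹⁵ s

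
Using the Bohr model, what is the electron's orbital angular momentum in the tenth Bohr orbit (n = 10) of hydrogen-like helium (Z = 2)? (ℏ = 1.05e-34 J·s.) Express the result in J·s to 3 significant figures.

L_n = nℏ = 10 × 1.05e-34 = 1.05e-33 J·s

1.05e-33 J·s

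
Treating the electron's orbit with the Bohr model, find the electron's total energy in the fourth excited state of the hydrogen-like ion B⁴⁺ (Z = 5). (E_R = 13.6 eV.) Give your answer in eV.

-13.6 eV

E_n = −E_R·Z²/n² = −13.6 × 5²/5² = -13.6 eV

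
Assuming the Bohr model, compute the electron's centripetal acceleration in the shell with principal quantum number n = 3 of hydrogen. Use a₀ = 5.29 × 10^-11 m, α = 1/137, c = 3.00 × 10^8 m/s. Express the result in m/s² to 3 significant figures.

r = n²a₀/Z = 4.76 × 10^-10 m, v = Zαc/n = 7.30 × 10^5 m/s
a = v²/r = (7.30 × 10^5)² / 4.76 × 10^-10 = 1.12 × 10^21 m/s²

1.12 × 10^21 m/s²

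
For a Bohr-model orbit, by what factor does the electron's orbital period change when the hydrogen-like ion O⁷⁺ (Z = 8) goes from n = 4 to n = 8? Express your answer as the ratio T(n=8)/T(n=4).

8

T ∝ Z^-2 · n^3; with Z fixed, T ∝ n^3.
T(n=8)/T(n=4) = (8/4)^3 = 8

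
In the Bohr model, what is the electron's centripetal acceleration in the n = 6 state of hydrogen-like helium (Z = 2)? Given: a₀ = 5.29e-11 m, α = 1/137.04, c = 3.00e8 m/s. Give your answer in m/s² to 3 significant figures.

r = n²a₀/Z = 9.52e-10 m, v = Zαc/n = 7.30e5 m/s
a = v²/r = (7.30e5)² / 9.52e-10 = 5.59e20 m/s²

5.59e20 m/s²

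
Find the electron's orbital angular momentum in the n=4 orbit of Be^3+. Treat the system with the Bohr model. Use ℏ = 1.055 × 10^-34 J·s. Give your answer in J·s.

4.220 × 10^-34 J·s

L_n = nℏ = 4 × 1.055 × 10^-34 = 4.220 × 10^-34 J·s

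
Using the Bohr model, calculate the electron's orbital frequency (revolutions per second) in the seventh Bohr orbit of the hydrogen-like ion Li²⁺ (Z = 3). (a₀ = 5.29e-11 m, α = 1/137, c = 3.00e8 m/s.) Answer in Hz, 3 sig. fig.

1.73e14 Hz

r = n²a₀/Z = 8.64e-10 m, v = Zαc/n = 9.38e5 m/s
f = v/(2πr) = 1.73e14 Hz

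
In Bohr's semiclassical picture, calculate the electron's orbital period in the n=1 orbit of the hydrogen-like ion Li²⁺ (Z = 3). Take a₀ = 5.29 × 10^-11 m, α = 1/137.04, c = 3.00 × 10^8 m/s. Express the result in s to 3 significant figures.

1.69 × 10^-17 s

r = n²a₀/Z = 1²·5.29 × 10^-11/3 = 1.76 × 10^-11 m
v = Zαc/n = 3·0.00730·3.00 × 10^8/1 = 6.57 × 10^6 m/s
T = 2πr/v = 1.69 × 10^-17 s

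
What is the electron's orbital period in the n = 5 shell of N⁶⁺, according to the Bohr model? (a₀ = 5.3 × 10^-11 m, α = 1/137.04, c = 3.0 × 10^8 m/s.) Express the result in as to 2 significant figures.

390 as

r = n²a₀/Z = 5²·5.3 × 10^-11/7 = 1.9 × 10^-10 m
v = Zαc/n = 7·0.0073·3.0 × 10^8/5 = 3.1 × 10^6 m/s
T = 2πr/v = 3.9 × 10^-16 s = 390 as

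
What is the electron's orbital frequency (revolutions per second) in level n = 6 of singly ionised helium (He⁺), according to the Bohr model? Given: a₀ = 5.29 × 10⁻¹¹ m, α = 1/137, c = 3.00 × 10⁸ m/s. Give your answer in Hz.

1.22 × 10¹⁴ Hz

r = n²a₀/Z = 9.52 × 10⁻¹⁰ m, v = Zαc/n = 7.30 × 10⁵ m/s
f = v/(2πr) = 1.22 × 10¹⁴ Hz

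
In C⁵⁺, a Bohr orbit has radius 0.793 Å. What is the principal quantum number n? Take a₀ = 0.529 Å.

r_n = n²a₀/Z ⇒ n² = rZ/a₀ = 0.793 × 6 / 0.529 ≈ 8.99
n = 3

3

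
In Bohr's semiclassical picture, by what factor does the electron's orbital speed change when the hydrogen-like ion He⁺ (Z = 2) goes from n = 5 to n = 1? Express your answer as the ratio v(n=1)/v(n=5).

5

v ∝ Z^1 · n^-1; with Z fixed, v ∝ n^-1.
v(n=1)/v(n=5) = (1/5)^-1 = 5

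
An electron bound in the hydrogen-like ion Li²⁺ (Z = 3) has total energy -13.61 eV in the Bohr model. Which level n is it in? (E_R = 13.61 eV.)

3

E_n = −E_R Z²/n² ⇒ n² = E_R Z²/(−E_n) = 13.61 × 3² / 13.61 ≈ 9.00
n = 3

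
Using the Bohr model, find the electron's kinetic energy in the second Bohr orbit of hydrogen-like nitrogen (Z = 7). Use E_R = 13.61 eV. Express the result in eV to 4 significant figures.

166.7 eV

For a Coulomb orbit the virial theorem gives K = −E_n.
E_n = −E_R·Z²/n², so K = E_R·Z²/n² = 13.61 × 7²/2² = 166.7 eV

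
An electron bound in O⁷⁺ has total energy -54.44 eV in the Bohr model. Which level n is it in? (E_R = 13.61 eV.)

4

E_n = −E_R Z²/n² ⇒ n² = E_R Z²/(−E_n) = 13.61 × 8² / 54.44 ≈ 16.00
n = 4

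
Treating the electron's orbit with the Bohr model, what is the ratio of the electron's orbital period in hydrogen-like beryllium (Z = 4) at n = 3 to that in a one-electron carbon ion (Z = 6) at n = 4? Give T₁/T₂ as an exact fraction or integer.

243/256

T ∝ Z^-2 · n^3
T₁/T₂ = (4/6)^-2 · (3/4)^3 = 243/256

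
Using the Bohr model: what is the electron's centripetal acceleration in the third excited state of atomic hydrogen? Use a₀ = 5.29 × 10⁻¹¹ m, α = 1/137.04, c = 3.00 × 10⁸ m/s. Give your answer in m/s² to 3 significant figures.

r = n²a₀/Z = 8.46 × 10⁻¹⁰ m, v = Zαc/n = 5.47 × 10⁵ m/s
a = v²/r = (5.47 × 10⁵)² / 8.46 × 10⁻¹⁰ = 3.54 × 10²⁰ m/s²

3.54 × 10²⁰ m/s²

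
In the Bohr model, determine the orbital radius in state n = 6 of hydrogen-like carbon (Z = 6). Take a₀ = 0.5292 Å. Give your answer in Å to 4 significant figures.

r_n = n²a₀/Z = 6² × 0.5292 / 6
    = 36 × 0.5292 / 6 = 3.175 Å

3.175 Å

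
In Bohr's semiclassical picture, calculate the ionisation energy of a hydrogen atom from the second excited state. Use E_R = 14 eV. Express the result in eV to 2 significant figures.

1.6 eV

E_n = −E_R·Z²/n² = −14 × 1²/3² eV = -1.6 eV
Ionisation energy = −E_n = 1.6 eV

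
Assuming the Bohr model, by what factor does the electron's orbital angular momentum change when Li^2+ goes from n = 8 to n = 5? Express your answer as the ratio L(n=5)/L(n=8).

5/8

L = nℏ depends only on n, so L ∝ n.
L(n=5)/L(n=8) = (5/8)^1 = 5/8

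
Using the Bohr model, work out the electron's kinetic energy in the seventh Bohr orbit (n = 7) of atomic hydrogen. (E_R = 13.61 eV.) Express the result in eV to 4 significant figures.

For a Coulomb orbit the virial theorem gives K = −E_n.
E_n = −E_R·Z²/n², so K = E_R·Z²/n² = 13.61 × 1²/7² = 0.2778 eV

0.2778 eV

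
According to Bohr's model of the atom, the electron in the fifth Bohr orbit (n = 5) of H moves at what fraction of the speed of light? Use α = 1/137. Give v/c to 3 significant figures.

v_n = Zαc/n, so v/c = Zα/n = 1 × 0.00730 / 5 = 0.00146

0.00146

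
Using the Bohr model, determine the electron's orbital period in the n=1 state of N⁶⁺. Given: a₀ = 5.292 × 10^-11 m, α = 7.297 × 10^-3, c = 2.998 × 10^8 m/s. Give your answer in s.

r = n²a₀/Z = 1²·5.292 × 10^-11/7 = 7.560 × 10^-12 m
v = Zαc/n = 7·0.007297·2.998 × 10^8/1 = 1.531 × 10^7 m/s
T = 2πr/v = 3.102 × 10^-18 s

3.102 × 10^-18 s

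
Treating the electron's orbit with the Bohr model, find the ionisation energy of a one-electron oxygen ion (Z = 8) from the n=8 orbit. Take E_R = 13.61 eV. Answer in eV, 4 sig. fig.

13.61 eV

E_n = −E_R·Z²/n² = −13.61 × 8²/8² eV = -13.61 eV
Ionisation energy = −E_n = 13.61 eV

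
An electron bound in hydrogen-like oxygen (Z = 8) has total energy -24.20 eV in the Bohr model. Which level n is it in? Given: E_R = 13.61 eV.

E_n = −E_R Z²/n² ⇒ n² = E_R Z²/(−E_n) = 13.61 × 8² / 24.20 ≈ 35.99
n = 6

6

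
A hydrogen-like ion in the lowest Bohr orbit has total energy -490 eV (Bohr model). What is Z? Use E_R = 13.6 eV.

E_n = −E_R Z²/n² ⇒ Z² = −E_n n²/E_R = 490 × 1² / 13.6 ≈ 36.03
Z = 6

6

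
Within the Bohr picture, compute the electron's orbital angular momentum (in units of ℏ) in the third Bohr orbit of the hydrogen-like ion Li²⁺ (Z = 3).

3

L_n = nℏ, so L/ℏ = n = 3.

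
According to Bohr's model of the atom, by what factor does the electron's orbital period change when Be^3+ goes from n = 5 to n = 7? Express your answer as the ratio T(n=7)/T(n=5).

T ∝ Z^-2 · n^3; with Z fixed, T ∝ n^3.
T(n=7)/T(n=5) = (7/5)^3 = 343/125

343/125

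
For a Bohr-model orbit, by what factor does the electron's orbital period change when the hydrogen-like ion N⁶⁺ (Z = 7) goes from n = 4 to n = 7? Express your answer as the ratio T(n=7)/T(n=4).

T ∝ Z^-2 · n^3; with Z fixed, T ∝ n^3.
T(n=7)/T(n=4) = (7/4)^3 = 343/64

343/64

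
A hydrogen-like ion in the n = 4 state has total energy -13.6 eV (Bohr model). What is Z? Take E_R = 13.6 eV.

E_n = −E_R Z²/n² ⇒ Z² = −E_n n²/E_R = 13.6 × 4² / 13.6 ≈ 16.00
Z = 4

4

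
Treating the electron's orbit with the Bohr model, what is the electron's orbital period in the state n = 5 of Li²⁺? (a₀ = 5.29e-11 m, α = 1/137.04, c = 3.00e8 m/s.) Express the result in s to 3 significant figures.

r = n²a₀/Z = 5²·5.29e-11/3 = 4.41e-10 m
v = Zαc/n = 3·0.00730·3.00e8/5 = 1.31e6 m/s
T = 2πr/v = 2.11e-15 s

2.11e-15 s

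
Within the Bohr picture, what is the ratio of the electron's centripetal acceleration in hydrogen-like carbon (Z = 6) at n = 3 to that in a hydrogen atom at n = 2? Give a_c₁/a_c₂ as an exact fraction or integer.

128/3

a_c ∝ Z^3 · n^-4
a_c₁/a_c₂ = (6/1)^3 · (3/2)^-4 = 128/3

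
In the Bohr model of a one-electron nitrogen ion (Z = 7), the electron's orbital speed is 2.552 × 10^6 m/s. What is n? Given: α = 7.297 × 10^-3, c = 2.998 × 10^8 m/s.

v_n = Zαc/n ⇒ n = Zαc/v = 7 × 0.007297 × 2.998 × 10^8 / 2.552 × 10^6 ≈ 6.00
n = 6

6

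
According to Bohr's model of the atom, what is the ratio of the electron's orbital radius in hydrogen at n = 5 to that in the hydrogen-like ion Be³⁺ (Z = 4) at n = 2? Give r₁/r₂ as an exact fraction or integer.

25

r ∝ Z^-1 · n^2
r₁/r₂ = (1/4)^-1 · (5/2)^2 = 25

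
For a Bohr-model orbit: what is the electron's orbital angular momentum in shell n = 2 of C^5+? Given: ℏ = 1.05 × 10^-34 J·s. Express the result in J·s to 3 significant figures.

2.10 × 10^-34 J·s

L_n = nℏ = 2 × 1.05 × 10^-34 = 2.10 × 10^-34 J·s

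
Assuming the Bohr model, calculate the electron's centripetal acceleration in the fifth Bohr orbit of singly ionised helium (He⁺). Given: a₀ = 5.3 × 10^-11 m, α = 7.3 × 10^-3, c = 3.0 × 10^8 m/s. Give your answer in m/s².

1.2 × 10^21 m/s²

r = n²a₀/Z = 6.6 × 10^-10 m, v = Zαc/n = 8.8 × 10^5 m/s
a = v²/r = (8.8 × 10^5)² / 6.6 × 10^-10 = 1.2 × 10^21 m/s²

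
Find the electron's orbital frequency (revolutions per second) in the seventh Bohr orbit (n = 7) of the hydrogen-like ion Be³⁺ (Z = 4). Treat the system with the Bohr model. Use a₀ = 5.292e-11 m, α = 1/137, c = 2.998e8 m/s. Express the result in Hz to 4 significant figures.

r = n²a₀/Z = 6.483e-10 m, v = Zαc/n = 1.250e6 m/s
f = v/(2πr) = 3.070e14 Hz

3.070e14 Hz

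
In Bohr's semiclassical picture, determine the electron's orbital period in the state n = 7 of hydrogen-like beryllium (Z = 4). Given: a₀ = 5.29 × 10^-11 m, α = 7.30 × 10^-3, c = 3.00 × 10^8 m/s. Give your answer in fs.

r = n²a₀/Z = 7²·5.29 × 10^-11/4 = 6.48 × 10^-10 m
v = Zαc/n = 4·0.00730·3.00 × 10^8/7 = 1.25 × 10^6 m/s
T = 2πr/v = 3.25 × 10^-15 s = 3.25 fs

3.25 fs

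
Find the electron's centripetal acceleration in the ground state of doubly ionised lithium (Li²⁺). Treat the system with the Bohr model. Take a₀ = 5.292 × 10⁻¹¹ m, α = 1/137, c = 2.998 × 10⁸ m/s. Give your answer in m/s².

2.443 × 10²⁴ m/s²

r = n²a₀/Z = 1.764 × 10⁻¹¹ m, v = Zαc/n = 6.565 × 10⁶ m/s
a = v²/r = (6.565 × 10⁶)² / 1.764 × 10⁻¹¹ = 2.443 × 10²⁴ m/s²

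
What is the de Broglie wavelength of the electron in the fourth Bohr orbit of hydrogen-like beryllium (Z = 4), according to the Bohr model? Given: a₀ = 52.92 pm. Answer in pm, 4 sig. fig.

332.5 pm

The Bohr quantisation condition is nλ = 2πr_n.
r_n = n²a₀/Z = 211.7 pm
λ = 2πr_n/n = 2π·211.7/4 = 332.5 pm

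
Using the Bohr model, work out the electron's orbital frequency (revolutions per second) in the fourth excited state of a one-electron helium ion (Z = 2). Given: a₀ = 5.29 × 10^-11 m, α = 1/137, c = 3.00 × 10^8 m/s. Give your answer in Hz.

2.11 × 10^14 Hz

r = n²a₀/Z = 6.61 × 10^-10 m, v = Zαc/n = 8.76 × 10^5 m/s
f = v/(2πr) = 2.11 × 10^14 Hz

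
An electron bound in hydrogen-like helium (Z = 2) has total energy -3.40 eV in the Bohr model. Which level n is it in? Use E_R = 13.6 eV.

4

E_n = −E_R Z²/n² ⇒ n² = E_R Z²/(−E_n) = 13.6 × 2² / 3.40 ≈ 16.00
n = 4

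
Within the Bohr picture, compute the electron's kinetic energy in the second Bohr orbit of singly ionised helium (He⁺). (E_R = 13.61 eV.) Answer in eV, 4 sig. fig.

13.61 eV

For a Coulomb orbit the virial theorem gives K = −E_n.
E_n = −E_R·Z²/n², so K = E_R·Z²/n² = 13.61 × 2²/2² = 13.61 eV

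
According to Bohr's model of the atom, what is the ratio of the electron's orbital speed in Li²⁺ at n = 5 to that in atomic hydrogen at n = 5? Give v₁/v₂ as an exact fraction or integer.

3

v ∝ Z^1 · n^-1
v₁/v₂ = (3/1)^1 · (5/5)^-1 = 3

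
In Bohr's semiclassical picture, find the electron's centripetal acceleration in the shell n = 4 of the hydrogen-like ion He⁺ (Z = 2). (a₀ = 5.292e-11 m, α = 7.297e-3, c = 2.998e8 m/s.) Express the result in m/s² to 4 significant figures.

2.826e21 m/s²

r = n²a₀/Z = 4.234e-10 m, v = Zαc/n = 1.094e6 m/s
a = v²/r = (1.094e6)² / 4.234e-10 = 2.826e21 m/s²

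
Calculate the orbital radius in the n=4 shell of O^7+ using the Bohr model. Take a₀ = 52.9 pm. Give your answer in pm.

106 pm

r_n = n²a₀/Z = 4² × 52.9 / 8
    = 16 × 52.9 / 8 = 106 pm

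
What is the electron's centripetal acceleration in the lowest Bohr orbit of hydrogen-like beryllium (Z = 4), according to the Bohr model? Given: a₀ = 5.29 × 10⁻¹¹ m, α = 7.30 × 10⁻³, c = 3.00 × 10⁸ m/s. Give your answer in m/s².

r = n²a₀/Z = 1.32 × 10⁻¹¹ m, v = Zαc/n = 8.76 × 10⁶ m/s
a = v²/r = (8.76 × 10⁶)² / 1.32 × 10⁻¹¹ = 5.80 × 10²⁴ m/s²

5.80 × 10²⁴ m/s²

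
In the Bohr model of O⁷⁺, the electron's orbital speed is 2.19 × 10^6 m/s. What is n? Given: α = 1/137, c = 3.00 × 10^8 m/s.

v_n = Zαc/n ⇒ n = Zαc/v = 8 × 0.00730 × 3.00 × 10^8 / 2.19 × 10^6 ≈ 8.00
n = 8

8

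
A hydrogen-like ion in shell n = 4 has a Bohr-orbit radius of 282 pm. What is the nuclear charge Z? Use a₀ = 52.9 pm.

3

r_n = n²a₀/Z ⇒ Z = n²a₀/r = 4² × 52.9 / 282 ≈ 3.00
Z = 3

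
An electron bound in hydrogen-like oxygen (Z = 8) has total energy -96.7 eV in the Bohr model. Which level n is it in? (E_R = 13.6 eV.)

3

E_n = −E_R Z²/n² ⇒ n² = E_R Z²/(−E_n) = 13.6 × 8² / 96.7 ≈ 9.00
n = 3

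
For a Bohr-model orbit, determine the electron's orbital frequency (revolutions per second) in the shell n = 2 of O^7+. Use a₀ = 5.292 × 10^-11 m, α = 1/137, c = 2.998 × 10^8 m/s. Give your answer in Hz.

5.265 × 10^16 Hz

r = n²a₀/Z = 2.646 × 10^-11 m, v = Zαc/n = 8.753 × 10^6 m/s
f = v/(2πr) = 5.265 × 10^16 Hz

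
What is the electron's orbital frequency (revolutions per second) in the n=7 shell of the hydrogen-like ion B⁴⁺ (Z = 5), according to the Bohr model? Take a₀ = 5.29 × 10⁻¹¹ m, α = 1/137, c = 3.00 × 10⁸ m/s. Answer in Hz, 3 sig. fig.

4.80 × 10¹⁴ Hz

r = n²a₀/Z = 5.18 × 10⁻¹⁰ m, v = Zαc/n = 1.56 × 10⁶ m/s
f = v/(2πr) = 4.80 × 10¹⁴ Hz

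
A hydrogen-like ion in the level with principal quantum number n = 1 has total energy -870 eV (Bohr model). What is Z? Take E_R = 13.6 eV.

E_n = −E_R Z²/n² ⇒ Z² = −E_n n²/E_R = 870 × 1² / 13.6 ≈ 63.97
Z = 8

8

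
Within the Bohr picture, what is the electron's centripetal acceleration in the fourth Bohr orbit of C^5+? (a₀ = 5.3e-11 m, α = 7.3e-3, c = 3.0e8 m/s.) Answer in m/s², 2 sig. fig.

r = n²a₀/Z = 1.4e-10 m, v = Zαc/n = 3.3e6 m/s
a = v²/r = (3.3e6)² / 1.4e-10 = 7.6e22 m/s²

7.6e22 m/s²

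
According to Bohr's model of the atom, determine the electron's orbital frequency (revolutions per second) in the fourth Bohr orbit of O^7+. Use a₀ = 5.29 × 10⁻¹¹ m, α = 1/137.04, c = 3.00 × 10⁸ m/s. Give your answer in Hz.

6.59 × 10¹⁵ Hz

r = n²a₀/Z = 1.06 × 10⁻¹⁰ m, v = Zαc/n = 4.38 × 10⁶ m/s
f = v/(2πr) = 6.59 × 10¹⁵ Hz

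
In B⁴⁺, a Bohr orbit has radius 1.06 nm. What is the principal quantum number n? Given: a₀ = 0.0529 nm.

r_n = n²a₀/Z ⇒ n² = rZ/a₀ = 1.06 × 5 / 0.0529 ≈ 100.19
n = 10

10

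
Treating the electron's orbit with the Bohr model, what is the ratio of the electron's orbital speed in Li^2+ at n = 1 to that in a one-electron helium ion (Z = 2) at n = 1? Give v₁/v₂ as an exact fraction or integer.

3/2

v ∝ Z^1 · n^-1
v₁/v₂ = (3/2)^1 · (1/1)^-1 = 3/2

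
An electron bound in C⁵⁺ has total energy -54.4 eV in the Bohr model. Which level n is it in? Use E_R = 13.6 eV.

3

E_n = −E_R Z²/n² ⇒ n² = E_R Z²/(−E_n) = 13.6 × 6² / 54.4 ≈ 9.00
n = 3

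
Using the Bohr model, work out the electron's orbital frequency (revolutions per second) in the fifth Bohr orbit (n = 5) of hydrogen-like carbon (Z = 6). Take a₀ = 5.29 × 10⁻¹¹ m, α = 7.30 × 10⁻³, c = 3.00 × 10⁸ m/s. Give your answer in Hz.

r = n²a₀/Z = 2.20 × 10⁻¹⁰ m, v = Zαc/n = 2.63 × 10⁶ m/s
f = v/(2πr) = 1.90 × 10¹⁵ Hz

1.90 × 10¹⁵ Hz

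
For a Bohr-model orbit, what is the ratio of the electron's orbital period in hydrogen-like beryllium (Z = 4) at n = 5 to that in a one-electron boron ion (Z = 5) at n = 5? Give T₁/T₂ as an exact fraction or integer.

25/16

T ∝ Z^-2 · n^3
T₁/T₂ = (4/5)^-2 · (5/5)^3 = 25/16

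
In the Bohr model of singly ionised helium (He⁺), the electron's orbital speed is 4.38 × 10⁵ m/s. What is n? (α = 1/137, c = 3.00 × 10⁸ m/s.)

10

v_n = Zαc/n ⇒ n = Zαc/v = 2 × 0.00730 × 3.00 × 10⁸ / 4.38 × 10⁵ ≈ 10.00
n = 10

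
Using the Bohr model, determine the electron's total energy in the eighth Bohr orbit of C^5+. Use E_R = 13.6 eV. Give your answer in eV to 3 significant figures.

-7.65 eV

E_n = −E_R·Z²/n² = −13.6 × 6²/8² = -7.65 eV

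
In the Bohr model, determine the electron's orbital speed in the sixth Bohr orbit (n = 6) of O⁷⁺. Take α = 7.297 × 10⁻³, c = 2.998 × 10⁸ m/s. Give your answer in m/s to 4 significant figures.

2.917 × 10⁶ m/s

v_n = Zαc/n = 8 × 0.007297 × 2.998 × 10⁸ / 6
    = 2.917 × 10⁶ m/s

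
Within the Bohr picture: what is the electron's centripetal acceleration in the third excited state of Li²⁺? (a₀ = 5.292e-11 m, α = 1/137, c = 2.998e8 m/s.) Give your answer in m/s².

r = n²a₀/Z = 2.822e-10 m, v = Zαc/n = 1.641e6 m/s
a = v²/r = (1.641e6)² / 2.822e-10 = 9.544e21 m/s²

9.544e21 m/s²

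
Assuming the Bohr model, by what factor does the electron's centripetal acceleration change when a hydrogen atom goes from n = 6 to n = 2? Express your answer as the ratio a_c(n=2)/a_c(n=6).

81

a_c ∝ Z^3 · n^-4; with Z fixed, a_c ∝ n^-4.
a_c(n=2)/a_c(n=6) = (2/6)^-4 = 81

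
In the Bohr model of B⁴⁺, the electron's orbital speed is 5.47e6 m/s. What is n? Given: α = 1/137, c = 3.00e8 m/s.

v_n = Zαc/n ⇒ n = Zαc/v = 5 × 0.00730 × 3.00e8 / 5.47e6 ≈ 2.00
n = 2

2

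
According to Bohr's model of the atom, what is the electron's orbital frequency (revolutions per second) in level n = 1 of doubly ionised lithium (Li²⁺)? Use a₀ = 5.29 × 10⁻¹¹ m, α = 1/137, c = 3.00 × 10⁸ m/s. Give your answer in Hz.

5.93 × 10¹⁶ Hz

r = n²a₀/Z = 1.76 × 10⁻¹¹ m, v = Zαc/n = 6.57 × 10⁶ m/s
f = v/(2πr) = 5.93 × 10¹⁶ Hz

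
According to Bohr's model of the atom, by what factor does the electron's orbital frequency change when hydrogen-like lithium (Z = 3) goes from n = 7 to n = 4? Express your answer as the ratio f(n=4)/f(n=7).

f ∝ Z^2 · n^-3; with Z fixed, f ∝ n^-3.
f(n=4)/f(n=7) = (4/7)^-3 = 343/64

343/64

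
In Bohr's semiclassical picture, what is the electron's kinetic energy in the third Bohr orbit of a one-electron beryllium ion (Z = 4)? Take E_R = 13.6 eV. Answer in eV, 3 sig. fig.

24.2 eV

For a Coulomb orbit the virial theorem gives K = −E_n.
E_n = −E_R·Z²/n², so K = E_R·Z²/n² = 13.6 × 4²/3² = 24.2 eV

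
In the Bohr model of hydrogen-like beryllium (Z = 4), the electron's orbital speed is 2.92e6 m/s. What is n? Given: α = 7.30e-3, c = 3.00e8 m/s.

3

v_n = Zαc/n ⇒ n = Zαc/v = 4 × 0.00730 × 3.00e8 / 2.92e6 ≈ 3.00
n = 3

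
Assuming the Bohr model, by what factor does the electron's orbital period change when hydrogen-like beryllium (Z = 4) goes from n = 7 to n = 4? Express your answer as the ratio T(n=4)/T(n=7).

64/343

T ∝ Z^-2 · n^3; with Z fixed, T ∝ n^3.
T(n=4)/T(n=7) = (4/7)^3 = 64/343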